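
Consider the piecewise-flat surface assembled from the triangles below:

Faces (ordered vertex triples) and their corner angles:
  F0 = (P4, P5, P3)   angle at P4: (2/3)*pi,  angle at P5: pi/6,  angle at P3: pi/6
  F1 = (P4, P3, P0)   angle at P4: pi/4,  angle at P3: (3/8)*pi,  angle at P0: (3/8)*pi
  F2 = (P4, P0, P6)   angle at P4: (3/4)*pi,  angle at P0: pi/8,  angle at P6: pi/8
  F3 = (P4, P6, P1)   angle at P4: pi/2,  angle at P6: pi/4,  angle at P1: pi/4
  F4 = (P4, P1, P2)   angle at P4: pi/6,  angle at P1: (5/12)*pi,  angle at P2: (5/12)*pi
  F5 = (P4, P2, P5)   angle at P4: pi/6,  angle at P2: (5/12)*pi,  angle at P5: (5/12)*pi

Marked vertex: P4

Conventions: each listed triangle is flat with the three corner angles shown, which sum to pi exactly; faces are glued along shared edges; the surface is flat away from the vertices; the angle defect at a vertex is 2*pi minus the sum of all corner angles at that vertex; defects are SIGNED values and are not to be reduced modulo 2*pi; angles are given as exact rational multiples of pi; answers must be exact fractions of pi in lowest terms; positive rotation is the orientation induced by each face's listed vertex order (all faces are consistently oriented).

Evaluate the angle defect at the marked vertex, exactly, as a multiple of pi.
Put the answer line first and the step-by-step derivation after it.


Answer: defect(P4) = -pi/2

Sum of corner angles at P4: (5/2)*pi
defect = 2*pi - (5/2)*pi


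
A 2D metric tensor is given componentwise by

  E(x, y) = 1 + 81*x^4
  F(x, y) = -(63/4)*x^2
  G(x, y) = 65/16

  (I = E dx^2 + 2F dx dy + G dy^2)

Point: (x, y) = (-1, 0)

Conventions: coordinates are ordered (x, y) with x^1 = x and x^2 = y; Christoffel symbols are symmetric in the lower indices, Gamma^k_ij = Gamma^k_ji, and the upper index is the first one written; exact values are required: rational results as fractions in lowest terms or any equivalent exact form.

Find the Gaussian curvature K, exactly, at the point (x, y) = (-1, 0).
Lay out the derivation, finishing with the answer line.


E = 82, F = -63/4, G = 65/16, EG - F^2 = 1361/16 at the point
E_x = -324, E_y = 0, F_x = 63/2, F_y = 0, G_x = 0, G_y = 0
E_yy = 0, F_xy = 0, G_xx = 0
Using the Brioschi determinant formula for K from the metric derivatives:
M1 = [[-E_yy/2 + F_xy - G_xx/2, E_x/2, F_x - E_y/2], [F_y - G_x/2, E, F], [G_y/2, F, G]] = [[0, -162, 63/2], [0, 82, -63/4], [0, -63/4, 65/16]]; det M1 = 0
M2 = [[0, E_y/2, G_x/2], [E_y/2, E, F], [G_x/2, F, G]] = [[0, 0, 0], [0, 82, -63/4], [0, -63/4, 65/16]]; det M2 = 0
det M1 - det M2 = 0; K = 0 / (1361/16)^2 = 0

Answer: K = 0


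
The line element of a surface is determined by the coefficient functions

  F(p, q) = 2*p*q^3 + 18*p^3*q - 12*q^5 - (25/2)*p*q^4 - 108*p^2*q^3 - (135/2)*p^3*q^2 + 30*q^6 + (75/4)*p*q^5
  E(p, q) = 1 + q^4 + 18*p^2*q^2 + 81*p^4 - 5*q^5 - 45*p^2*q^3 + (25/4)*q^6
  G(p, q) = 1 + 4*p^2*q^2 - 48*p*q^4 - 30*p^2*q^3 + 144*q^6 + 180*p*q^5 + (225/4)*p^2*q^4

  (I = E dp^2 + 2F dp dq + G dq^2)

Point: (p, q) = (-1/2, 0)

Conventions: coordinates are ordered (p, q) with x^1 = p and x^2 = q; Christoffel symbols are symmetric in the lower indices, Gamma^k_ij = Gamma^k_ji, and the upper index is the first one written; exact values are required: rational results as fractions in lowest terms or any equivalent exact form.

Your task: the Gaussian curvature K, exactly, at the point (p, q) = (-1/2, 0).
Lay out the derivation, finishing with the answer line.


E = 97/16, F = 0, G = 1, EG - F^2 = 97/16 at the point
E_p = -81/2, E_q = 0, F_p = 0, F_q = -9/4, G_p = 0, G_q = 0
E_qq = 9, F_pq = 27/2, G_pp = 0
Evaluate Brioschi's two determinant matrices M1, M2 and divide by (EG - F^2)^2.
M1 = [[-E_qq/2 + F_pq - G_pp/2, E_p/2, F_p - E_q/2], [F_q - G_p/2, E, F], [G_q/2, F, G]] = [[9, -81/4, 0], [-9/4, 97/16, 0], [0, 0, 1]]; det M1 = 9
M2 = [[0, E_q/2, G_p/2], [E_q/2, E, F], [G_p/2, F, G]] = [[0, 0, 0], [0, 97/16, 0], [0, 0, 1]]; det M2 = 0
det M1 - det M2 = 9; K = 9 / (97/16)^2 = 2304/9409

Answer: K = 2304/9409


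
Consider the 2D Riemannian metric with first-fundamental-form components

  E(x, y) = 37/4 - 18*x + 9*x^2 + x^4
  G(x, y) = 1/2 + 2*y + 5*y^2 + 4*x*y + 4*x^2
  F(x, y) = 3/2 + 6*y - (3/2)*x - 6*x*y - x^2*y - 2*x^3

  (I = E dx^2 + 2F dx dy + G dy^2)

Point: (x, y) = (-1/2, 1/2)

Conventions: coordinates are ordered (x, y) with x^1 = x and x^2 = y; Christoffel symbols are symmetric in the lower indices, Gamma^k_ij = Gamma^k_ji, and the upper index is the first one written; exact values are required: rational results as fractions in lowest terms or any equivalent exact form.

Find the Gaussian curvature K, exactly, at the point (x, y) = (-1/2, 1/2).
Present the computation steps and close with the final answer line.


E = 329/16, F = 55/8, G = 11/4, EG - F^2 = 297/32 at the point
E_x = -55/2, E_y = 0, F_x = -11/2, F_y = 35/4, G_x = -2, G_y = 5
E_yy = 0, F_xy = -5, G_xx = 8
Compute both Brioschi determinants and normalise by (EG - F^2)^2.
M1 = [[-E_yy/2 + F_xy - G_xx/2, E_x/2, F_x - E_y/2], [F_y - G_x/2, E, F], [G_y/2, F, G]] = [[-9, -55/4, -11/2], [39/4, 329/16, 55/8], [5/2, 55/8, 11/4]]; det M1 = -297/8
M2 = [[0, E_y/2, G_x/2], [E_y/2, E, F], [G_x/2, F, G]] = [[0, 0, -1], [0, 329/16, 55/8], [-1, 55/8, 11/4]]; det M2 = -329/16
det M1 - det M2 = -265/16; K = -265/16 / (297/32)^2 = -16960/88209

Answer: K = -16960/88209


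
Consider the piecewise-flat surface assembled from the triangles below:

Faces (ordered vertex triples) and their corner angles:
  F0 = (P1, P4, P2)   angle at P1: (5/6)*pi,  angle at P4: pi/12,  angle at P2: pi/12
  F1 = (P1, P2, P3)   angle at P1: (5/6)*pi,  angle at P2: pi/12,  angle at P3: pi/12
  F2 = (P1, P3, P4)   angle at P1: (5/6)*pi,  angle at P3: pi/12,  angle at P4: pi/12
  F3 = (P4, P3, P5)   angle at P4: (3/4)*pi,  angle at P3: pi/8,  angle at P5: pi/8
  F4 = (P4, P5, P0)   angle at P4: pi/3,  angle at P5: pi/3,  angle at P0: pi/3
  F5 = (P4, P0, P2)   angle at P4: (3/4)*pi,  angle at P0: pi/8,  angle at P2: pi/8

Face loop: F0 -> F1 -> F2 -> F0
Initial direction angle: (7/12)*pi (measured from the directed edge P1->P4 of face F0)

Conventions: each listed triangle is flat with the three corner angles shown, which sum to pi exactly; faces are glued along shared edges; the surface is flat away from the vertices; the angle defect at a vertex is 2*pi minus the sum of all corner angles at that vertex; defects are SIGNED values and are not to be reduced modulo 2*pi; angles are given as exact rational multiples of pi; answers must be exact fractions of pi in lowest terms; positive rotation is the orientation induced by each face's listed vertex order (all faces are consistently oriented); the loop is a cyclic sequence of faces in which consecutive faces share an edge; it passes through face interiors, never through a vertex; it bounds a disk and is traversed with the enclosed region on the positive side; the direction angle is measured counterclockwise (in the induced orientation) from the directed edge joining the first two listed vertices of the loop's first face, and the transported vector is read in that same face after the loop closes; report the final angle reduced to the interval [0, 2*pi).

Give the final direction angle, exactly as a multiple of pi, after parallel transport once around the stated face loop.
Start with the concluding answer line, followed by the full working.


Answer: final direction angle = pi/12

enclosed vertex P1: corner angles sum to (5/2)*pi, defect = 2*pi - (5/2)*pi = -pi/2
the rotation equals the total enclosed defect, so the final angle is initial + defects (mod 2*pi)
final angle = (7/12)*pi - pi/2 = pi/12 (mod 2*pi)


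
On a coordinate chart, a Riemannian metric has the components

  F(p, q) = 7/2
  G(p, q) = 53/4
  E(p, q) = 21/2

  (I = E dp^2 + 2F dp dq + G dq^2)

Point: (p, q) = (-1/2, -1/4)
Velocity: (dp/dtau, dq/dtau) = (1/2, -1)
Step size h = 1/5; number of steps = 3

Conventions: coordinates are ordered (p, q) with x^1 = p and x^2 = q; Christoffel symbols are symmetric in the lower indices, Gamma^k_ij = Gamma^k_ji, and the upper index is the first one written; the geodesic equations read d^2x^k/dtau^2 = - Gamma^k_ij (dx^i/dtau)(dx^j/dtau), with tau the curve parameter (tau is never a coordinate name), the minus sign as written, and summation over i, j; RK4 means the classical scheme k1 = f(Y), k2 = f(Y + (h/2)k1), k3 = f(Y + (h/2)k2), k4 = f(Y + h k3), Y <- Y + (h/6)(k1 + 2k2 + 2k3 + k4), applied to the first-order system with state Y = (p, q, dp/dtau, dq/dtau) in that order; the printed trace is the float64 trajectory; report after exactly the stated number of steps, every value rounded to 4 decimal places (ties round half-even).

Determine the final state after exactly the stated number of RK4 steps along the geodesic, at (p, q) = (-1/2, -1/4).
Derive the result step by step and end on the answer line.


f(Y) = (dp/dtau, dq/dtau, -Gamma^p_ij Y'^i Y'^j, -Gamma^q_ij Y'^i Y'^j) with the Gammas evaluated at the stage position; h = 0.200000; intermediate values shown to 6 dp
step 0: p = -0.5000, q = -0.2500, dp/dtau = 0.5000, dq/dtau = -1.0000
step 1:
  k1: at (p, q) = (-0.500000, -0.250000), (dp/dtau, dq/dtau) = (0.500000, -1.000000); Gamma_ppp = 0.000000, Gamma_ppq = 0.000000, Gamma_pqq = 0.000000, Gamma_qpp = 0.000000, Gamma_qpq = 0.000000, Gamma_qqq = 0.000000; k1 = (0.500000, -1.000000, 0.000000, 0.000000)
  k2: at (p, q) = (-0.450000, -0.350000), (dp/dtau, dq/dtau) = (0.500000, -1.000000); Gamma_ppp = 0.000000, Gamma_ppq = 0.000000, Gamma_pqq = 0.000000, Gamma_qpp = 0.000000, Gamma_qpq = 0.000000, Gamma_qqq = 0.000000; k2 = (0.500000, -1.000000, 0.000000, 0.000000)
  k3: at (p, q) = (-0.450000, -0.350000), (dp/dtau, dq/dtau) = (0.500000, -1.000000); Gamma_ppp = 0.000000, Gamma_ppq = 0.000000, Gamma_pqq = 0.000000, Gamma_qpp = 0.000000, Gamma_qpq = 0.000000, Gamma_qqq = 0.000000; k3 = (0.500000, -1.000000, 0.000000, 0.000000)
  k4: at (p, q) = (-0.400000, -0.450000), (dp/dtau, dq/dtau) = (0.500000, -1.000000); Gamma_ppp = 0.000000, Gamma_ppq = 0.000000, Gamma_pqq = 0.000000, Gamma_qpp = 0.000000, Gamma_qpq = 0.000000, Gamma_qqq = 0.000000; k4 = (0.500000, -1.000000, 0.000000, 0.000000)
  Y <- Y + (h/6)(k1 + 2k2 + 2k3 + k4): p = -0.4000, q = -0.4500, dp/dtau = 0.5000, dq/dtau = -1.0000
step 2:
  k1: at (p, q) = (-0.400000, -0.450000), (dp/dtau, dq/dtau) = (0.500000, -1.000000); Gamma_ppp = 0.000000, Gamma_ppq = 0.000000, Gamma_pqq = 0.000000, Gamma_qpp = 0.000000, Gamma_qpq = 0.000000, Gamma_qqq = 0.000000; k1 = (0.500000, -1.000000, 0.000000, 0.000000)
  k2: at (p, q) = (-0.350000, -0.550000), (dp/dtau, dq/dtau) = (0.500000, -1.000000); Gamma_ppp = 0.000000, Gamma_ppq = 0.000000, Gamma_pqq = 0.000000, Gamma_qpp = 0.000000, Gamma_qpq = 0.000000, Gamma_qqq = 0.000000; k2 = (0.500000, -1.000000, 0.000000, 0.000000)
  k3: at (p, q) = (-0.350000, -0.550000), (dp/dtau, dq/dtau) = (0.500000, -1.000000); Gamma_ppp = 0.000000, Gamma_ppq = 0.000000, Gamma_pqq = 0.000000, Gamma_qpp = 0.000000, Gamma_qpq = 0.000000, Gamma_qqq = 0.000000; k3 = (0.500000, -1.000000, 0.000000, 0.000000)
  k4: at (p, q) = (-0.300000, -0.650000), (dp/dtau, dq/dtau) = (0.500000, -1.000000); Gamma_ppp = 0.000000, Gamma_ppq = 0.000000, Gamma_pqq = 0.000000, Gamma_qpp = 0.000000, Gamma_qpq = 0.000000, Gamma_qqq = 0.000000; k4 = (0.500000, -1.000000, 0.000000, 0.000000)
  Y <- Y + (h/6)(k1 + 2k2 + 2k3 + k4): p = -0.3000, q = -0.6500, dp/dtau = 0.5000, dq/dtau = -1.0000
step 3:
  k1: at (p, q) = (-0.300000, -0.650000), (dp/dtau, dq/dtau) = (0.500000, -1.000000); Gamma_ppp = 0.000000, Gamma_ppq = 0.000000, Gamma_pqq = 0.000000, Gamma_qpp = 0.000000, Gamma_qpq = 0.000000, Gamma_qqq = 0.000000; k1 = (0.500000, -1.000000, 0.000000, 0.000000)
  k2: at (p, q) = (-0.250000, -0.750000), (dp/dtau, dq/dtau) = (0.500000, -1.000000); Gamma_ppp = 0.000000, Gamma_ppq = 0.000000, Gamma_pqq = 0.000000, Gamma_qpp = 0.000000, Gamma_qpq = 0.000000, Gamma_qqq = 0.000000; k2 = (0.500000, -1.000000, 0.000000, 0.000000)
  k3: at (p, q) = (-0.250000, -0.750000), (dp/dtau, dq/dtau) = (0.500000, -1.000000); Gamma_ppp = 0.000000, Gamma_ppq = 0.000000, Gamma_pqq = 0.000000, Gamma_qpp = 0.000000, Gamma_qpq = 0.000000, Gamma_qqq = 0.000000; k3 = (0.500000, -1.000000, 0.000000, 0.000000)
  k4: at (p, q) = (-0.200000, -0.850000), (dp/dtau, dq/dtau) = (0.500000, -1.000000); Gamma_ppp = 0.000000, Gamma_ppq = 0.000000, Gamma_pqq = 0.000000, Gamma_qpp = 0.000000, Gamma_qpq = 0.000000, Gamma_qqq = 0.000000; k4 = (0.500000, -1.000000, 0.000000, 0.000000)
  Y <- Y + (h/6)(k1 + 2k2 + 2k3 + k4): p = -0.2000, q = -0.8500, dp/dtau = 0.5000, dq/dtau = -1.0000

Answer: p = -0.2000, q = -0.8500, dp/dtau = 0.5000, dq/dtau = -1.0000


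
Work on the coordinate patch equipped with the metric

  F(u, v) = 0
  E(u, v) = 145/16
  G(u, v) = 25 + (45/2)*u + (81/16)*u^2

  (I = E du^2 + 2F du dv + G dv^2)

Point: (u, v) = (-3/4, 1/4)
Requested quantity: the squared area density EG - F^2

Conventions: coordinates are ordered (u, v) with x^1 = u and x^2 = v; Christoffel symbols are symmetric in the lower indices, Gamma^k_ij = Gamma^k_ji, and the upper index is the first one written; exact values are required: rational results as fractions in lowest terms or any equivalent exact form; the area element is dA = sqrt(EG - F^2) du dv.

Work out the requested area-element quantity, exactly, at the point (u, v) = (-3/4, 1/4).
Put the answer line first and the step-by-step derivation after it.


Answer: EG - F^2 = 407305/4096

E = 145/16, F = 0, G = 2809/256; EG - F^2 = 407305/4096


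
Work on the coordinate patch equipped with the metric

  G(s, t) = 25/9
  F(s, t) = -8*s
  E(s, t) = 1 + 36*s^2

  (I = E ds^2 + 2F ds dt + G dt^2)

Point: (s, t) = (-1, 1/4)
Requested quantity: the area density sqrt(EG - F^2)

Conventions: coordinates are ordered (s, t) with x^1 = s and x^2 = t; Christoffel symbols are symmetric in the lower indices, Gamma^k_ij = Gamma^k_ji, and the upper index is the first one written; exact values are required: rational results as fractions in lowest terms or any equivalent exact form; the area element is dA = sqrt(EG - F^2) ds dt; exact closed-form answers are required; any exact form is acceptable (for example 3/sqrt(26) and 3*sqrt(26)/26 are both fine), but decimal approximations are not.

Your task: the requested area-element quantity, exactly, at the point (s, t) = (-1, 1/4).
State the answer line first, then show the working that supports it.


Answer: sqrt(EG - F^2) = sqrt(349)/3

E = 37, F = 8, G = 25/9; EG - F^2 = 349/9


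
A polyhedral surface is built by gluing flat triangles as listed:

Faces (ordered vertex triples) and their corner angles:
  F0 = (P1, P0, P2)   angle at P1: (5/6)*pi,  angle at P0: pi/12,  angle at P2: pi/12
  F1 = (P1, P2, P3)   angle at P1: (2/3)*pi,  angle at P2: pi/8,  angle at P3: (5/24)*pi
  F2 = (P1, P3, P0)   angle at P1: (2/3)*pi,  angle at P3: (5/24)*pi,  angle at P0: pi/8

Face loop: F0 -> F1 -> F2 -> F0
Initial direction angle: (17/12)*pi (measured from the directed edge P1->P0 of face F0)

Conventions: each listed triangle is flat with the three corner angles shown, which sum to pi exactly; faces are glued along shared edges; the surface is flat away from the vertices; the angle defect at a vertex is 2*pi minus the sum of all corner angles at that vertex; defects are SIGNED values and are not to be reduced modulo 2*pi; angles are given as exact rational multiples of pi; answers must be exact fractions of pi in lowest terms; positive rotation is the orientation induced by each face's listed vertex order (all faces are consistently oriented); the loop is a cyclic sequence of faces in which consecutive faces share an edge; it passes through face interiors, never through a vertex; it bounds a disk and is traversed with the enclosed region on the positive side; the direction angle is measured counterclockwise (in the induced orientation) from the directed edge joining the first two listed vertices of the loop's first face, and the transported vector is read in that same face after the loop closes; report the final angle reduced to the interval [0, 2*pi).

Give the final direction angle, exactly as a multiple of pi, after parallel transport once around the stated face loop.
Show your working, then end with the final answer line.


enclosed vertex P1: corner angles sum to (13/6)*pi, defect = 2*pi - (13/6)*pi = -pi/6
summing the enclosed defects onto the initial angle, mod 2*pi in the induced orientation:
final angle = (17/12)*pi - pi/6 = (5/4)*pi (mod 2*pi)

Answer: final direction angle = (5/4)*pi


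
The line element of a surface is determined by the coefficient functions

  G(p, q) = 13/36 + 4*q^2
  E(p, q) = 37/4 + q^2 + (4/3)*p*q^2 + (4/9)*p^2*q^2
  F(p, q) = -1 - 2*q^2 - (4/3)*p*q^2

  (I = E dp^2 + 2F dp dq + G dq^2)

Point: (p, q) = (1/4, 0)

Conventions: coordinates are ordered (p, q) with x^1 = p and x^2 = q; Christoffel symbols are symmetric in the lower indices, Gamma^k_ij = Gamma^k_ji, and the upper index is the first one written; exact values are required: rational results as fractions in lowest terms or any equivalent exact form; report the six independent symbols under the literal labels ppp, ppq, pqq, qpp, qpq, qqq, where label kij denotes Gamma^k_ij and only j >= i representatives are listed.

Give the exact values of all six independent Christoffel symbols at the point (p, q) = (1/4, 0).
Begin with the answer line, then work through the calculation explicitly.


Answer: Gamma_ppp = 0, Gamma_ppq = 0, Gamma_pqq = 0, Gamma_qpp = 0, Gamma_qpq = 0, Gamma_qqq = 0

E = 37/4, F = -1, G = 13/36 at the point
E_p = 0, E_q = 0, F_p = 0, F_q = 0, G_p = 0, G_q = 0
EG - F^2 = 337/144;  g^inv = (144/337) * [[13/36, 1], [1, 37/4]]
first-kind symbols [ij,l] = (1/2)(d_i g_jl + d_j g_il - d_l g_ij): [pp,p] = E_p/2 = 0, [pp,q] = F_p - E_q/2 = 0, [pq,p] = E_q/2 = 0, [pq,q] = G_p/2 = 0, [qq,p] = F_q - G_p/2 = 0, [qq,q] = G_q/2 = 0
Gamma^p_ij = (G*[ij,p] - F*[ij,q])/(EG - F^2), Gamma^q_ij = (E*[ij,q] - F*[ij,p])/(EG - F^2)


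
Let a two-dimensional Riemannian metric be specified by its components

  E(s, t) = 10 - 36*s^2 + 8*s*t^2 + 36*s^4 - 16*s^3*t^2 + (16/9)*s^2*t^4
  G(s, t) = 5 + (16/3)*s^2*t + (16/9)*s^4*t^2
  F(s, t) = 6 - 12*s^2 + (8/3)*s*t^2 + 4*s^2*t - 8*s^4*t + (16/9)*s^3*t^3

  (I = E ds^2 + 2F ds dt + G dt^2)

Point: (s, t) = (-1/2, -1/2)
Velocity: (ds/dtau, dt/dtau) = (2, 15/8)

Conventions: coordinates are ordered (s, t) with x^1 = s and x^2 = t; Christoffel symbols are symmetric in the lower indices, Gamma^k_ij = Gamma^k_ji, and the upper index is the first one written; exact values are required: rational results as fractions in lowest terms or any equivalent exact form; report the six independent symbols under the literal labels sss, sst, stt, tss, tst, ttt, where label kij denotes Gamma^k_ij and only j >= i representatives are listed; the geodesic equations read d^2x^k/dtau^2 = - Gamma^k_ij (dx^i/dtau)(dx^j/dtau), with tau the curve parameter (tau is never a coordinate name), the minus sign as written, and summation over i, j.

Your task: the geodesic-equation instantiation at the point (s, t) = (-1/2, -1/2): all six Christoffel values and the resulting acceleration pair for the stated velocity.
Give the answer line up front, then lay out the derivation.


Answer: Gamma_sss = 304/221, Gamma_sst = 32/221, Gamma_stt = 16/221, Gamma_tss = 418/221, Gamma_tst = 44/221, Gamma_ttt = 22/221; accelerations (d^2s/dtau^2, d^2t/dtau^2) = (-6049/884, -66539/7072)

E = 25/9, F = 22/9, G = 157/36 at the point
E_s = 152/9, E_t = 16/9, F_s = 25/2, F_t = 5/3, G_s = 22/9, G_t = 11/9
EG - F^2 = 221/36;  g^inv = (36/221) * [[157/36, -22/9], [-22/9, 25/9]]
first-kind symbols [ij,l] = (1/2)(d_i g_jl + d_j g_il - d_l g_ij): [ss,s] = E_s/2 = 76/9, [ss,t] = F_s - E_t/2 = 209/18, [st,s] = E_t/2 = 8/9, [st,t] = G_s/2 = 11/9, [tt,s] = F_t - G_s/2 = 4/9, [tt,t] = G_t/2 = 11/18
Gamma^s_ij = (G*[ij,s] - F*[ij,t])/(EG - F^2), Gamma^t_ij = (E*[ij,t] - F*[ij,s])/(EG - F^2)
Gamma_sss = 304/221, Gamma_sst = 32/221, Gamma_stt = 16/221, Gamma_tss = 418/221, Gamma_tst = 44/221, Gamma_ttt = 22/221
d^2s/dtau^2 = -(Gamma_sss*(2)^2 + 2*Gamma_sst*(2)*(15/8) + Gamma_stt*(15/8)^2) = -6049/884
d^2t/dtau^2 = -(Gamma_tss*(2)^2 + 2*Gamma_tst*(2)*(15/8) + Gamma_ttt*(15/8)^2) = -66539/7072


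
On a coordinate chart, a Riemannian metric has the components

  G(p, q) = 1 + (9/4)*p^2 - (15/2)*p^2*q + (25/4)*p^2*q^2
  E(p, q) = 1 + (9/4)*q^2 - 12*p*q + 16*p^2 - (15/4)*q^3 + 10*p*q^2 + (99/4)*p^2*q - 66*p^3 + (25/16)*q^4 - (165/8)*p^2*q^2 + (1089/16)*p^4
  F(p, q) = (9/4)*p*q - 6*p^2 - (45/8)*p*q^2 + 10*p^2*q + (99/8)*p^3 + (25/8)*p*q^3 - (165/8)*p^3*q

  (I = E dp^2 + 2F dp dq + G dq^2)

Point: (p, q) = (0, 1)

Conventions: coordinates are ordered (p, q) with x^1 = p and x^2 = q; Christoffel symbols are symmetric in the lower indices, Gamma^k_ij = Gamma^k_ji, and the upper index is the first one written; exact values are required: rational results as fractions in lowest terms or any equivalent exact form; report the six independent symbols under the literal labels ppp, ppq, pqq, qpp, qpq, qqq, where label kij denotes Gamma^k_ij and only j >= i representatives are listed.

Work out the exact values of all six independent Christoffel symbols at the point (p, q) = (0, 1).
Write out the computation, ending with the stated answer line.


E = 17/16, F = 0, G = 1 at the point
E_p = -2, E_q = -1/2, F_p = -1/4, F_q = 0, G_p = 0, G_q = 0
EG - F^2 = 17/16;  g^inv = (16/17) * [[1, 0], [0, 17/16]]
first-kind symbols [ij,l] = (1/2)(d_i g_jl + d_j g_il - d_l g_ij): [pp,p] = E_p/2 = -1, [pp,q] = F_p - E_q/2 = 0, [pq,p] = E_q/2 = -1/4, [pq,q] = G_p/2 = 0, [qq,p] = F_q - G_p/2 = 0, [qq,q] = G_q/2 = 0
Gamma^p_ij = (G*[ij,p] - F*[ij,q])/(EG - F^2), Gamma^q_ij = (E*[ij,q] - F*[ij,p])/(EG - F^2)

Answer: Gamma_ppp = -16/17, Gamma_ppq = -4/17, Gamma_pqq = 0, Gamma_qpp = 0, Gamma_qpq = 0, Gamma_qqq = 0


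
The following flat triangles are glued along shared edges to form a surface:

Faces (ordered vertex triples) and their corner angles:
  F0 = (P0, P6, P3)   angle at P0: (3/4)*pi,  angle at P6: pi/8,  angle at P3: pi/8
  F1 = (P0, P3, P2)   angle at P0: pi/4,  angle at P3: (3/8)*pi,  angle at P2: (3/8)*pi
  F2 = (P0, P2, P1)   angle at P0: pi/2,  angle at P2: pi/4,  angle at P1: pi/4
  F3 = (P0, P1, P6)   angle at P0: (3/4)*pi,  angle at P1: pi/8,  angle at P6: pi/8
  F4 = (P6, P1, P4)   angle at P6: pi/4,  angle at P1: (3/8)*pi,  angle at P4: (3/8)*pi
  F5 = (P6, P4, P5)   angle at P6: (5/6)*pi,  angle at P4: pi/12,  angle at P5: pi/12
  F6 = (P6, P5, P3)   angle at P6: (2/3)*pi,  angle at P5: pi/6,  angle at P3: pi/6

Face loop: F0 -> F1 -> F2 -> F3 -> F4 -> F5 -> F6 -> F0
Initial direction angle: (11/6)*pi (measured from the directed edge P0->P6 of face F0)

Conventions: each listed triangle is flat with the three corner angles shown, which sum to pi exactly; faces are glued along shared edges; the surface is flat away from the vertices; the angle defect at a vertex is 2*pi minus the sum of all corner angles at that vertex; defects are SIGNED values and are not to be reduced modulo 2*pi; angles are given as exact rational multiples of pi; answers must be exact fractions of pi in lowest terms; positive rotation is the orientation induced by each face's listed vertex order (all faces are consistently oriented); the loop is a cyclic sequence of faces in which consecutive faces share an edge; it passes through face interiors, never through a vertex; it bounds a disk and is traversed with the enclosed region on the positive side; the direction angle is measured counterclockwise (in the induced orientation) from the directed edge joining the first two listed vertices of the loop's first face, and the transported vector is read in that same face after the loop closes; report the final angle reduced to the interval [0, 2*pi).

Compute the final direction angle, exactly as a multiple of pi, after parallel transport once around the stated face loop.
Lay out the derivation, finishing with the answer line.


enclosed vertex P0: corner angles sum to (9/4)*pi, defect = 2*pi - (9/4)*pi = -pi/4
enclosed vertex P6: corner angles sum to 2*pi, defect = 2*pi - 2*pi = 0
adding the enclosed defects to the starting angle (mod 2*pi, induced orientation) gives the holonomy
final angle = (11/6)*pi - pi/4 = (19/12)*pi (mod 2*pi)

Answer: final direction angle = (19/12)*pi


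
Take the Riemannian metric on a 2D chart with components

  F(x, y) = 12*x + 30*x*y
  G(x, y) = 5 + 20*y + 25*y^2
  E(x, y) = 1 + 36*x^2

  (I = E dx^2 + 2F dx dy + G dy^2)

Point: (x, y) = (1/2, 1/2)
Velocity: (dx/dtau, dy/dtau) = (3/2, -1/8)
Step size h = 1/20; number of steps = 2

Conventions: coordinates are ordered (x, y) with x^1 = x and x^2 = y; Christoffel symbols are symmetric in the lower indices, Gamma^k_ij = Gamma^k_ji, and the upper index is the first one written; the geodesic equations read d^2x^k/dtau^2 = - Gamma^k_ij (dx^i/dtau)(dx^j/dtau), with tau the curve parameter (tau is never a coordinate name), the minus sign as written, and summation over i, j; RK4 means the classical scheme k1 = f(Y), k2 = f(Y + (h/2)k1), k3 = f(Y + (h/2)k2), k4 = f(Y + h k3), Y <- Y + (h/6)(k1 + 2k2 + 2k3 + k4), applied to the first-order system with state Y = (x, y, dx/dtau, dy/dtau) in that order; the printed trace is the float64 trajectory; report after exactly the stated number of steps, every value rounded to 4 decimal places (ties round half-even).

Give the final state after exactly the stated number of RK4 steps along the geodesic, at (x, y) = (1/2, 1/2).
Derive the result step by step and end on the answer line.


f(Y) = (dx/dtau, dy/dtau, -Gamma^x_ij Y'^i Y'^j, -Gamma^y_ij Y'^i Y'^j) with the Gammas evaluated at the stage position; h = 0.050000; intermediate values shown to 6 dp
step 0: x = 0.5000, y = 0.5000, dx/dtau = 1.5000, dy/dtau = -0.1250
step 1:
  k1: at (x, y) = (0.500000, 0.500000), (dx/dtau, dy/dtau) = (1.500000, -0.125000); Gamma_xxx = 0.595041, Gamma_xxy = 0.000000, Gamma_xyy = 0.495868, Gamma_yxx = 0.892562, Gamma_yxy = 0.000000, Gamma_yyy = 0.743802; k1 = (1.500000, -0.125000, -1.346591, -2.019886)
  k2: at (x, y) = (0.537500, 0.496875), (dx/dtau, dy/dtau) = (1.466335, -0.175497); Gamma_xxx = 0.614086, Gamma_xxy = 0.000000, Gamma_xyy = 0.511738, Gamma_yxx = 0.853889, Gamma_yxy = 0.000000, Gamma_yyy = 0.711574; k2 = (1.466335, -0.175497, -1.336131, -1.857896)
  k3: at (x, y) = (0.536658, 0.495613), (dx/dtau, dy/dtau) = (1.466597, -0.171447); Gamma_xxx = 0.614863, Gamma_xxy = 0.000000, Gamma_xyy = 0.512386, Gamma_yxx = 0.855105, Gamma_yxy = 0.000000, Gamma_yyy = 0.712588; k3 = (1.466597, -0.171447, -1.337575, -1.860197)
  k4: at (x, y) = (0.573330, 0.491428), (dx/dtau, dy/dtau) = (1.433121, -0.218010); Gamma_xxx = 0.631198, Gamma_xxy = 0.000000, Gamma_xyy = 0.525998, Gamma_yxx = 0.817835, Gamma_yxy = 0.000000, Gamma_yyy = 0.681529; k4 = (1.433121, -0.218010, -1.321377, -1.712092)
  Y <- Y + (h/6)(k1 + 2k2 + 2k3 + k4): x = 0.5733, y = 0.4914, dx/dtau = 1.4332, dy/dtau = -0.2181
step 2:
  k1: at (x, y) = (0.573325, 0.491359), (dx/dtau, dy/dtau) = (1.433205, -0.218068); Gamma_xxx = 0.631255, Gamma_xxy = 0.000000, Gamma_xyy = 0.526046, Gamma_yxx = 0.817854, Gamma_yxy = 0.000000, Gamma_yyy = 0.681545; k1 = (1.433205, -0.218068, -1.321662, -1.712345)
  k2: at (x, y) = (0.609155, 0.485907), (dx/dtau, dy/dtau) = (1.400164, -0.260877); Gamma_xxx = 0.645380, Gamma_xxy = 0.000000, Gamma_xyy = 0.537817, Gamma_yxx = 0.782159, Gamma_yxy = 0.000000, Gamma_yyy = 0.651799; k2 = (1.400164, -0.260877, -1.301843, -1.577749)
  k3: at (x, y) = (0.608329, 0.484837), (dx/dtau, dy/dtau) = (1.400659, -0.257512); Gamma_xxx = 0.646094, Gamma_xxy = 0.000000, Gamma_xyy = 0.538412, Gamma_yxx = 0.783140, Gamma_yxy = 0.000000, Gamma_yyy = 0.652617; k3 = (1.400659, -0.257512, -1.303241, -1.579677)
  k4: at (x, y) = (0.643358, 0.478484), (dx/dtau, dy/dtau) = (1.368043, -0.297052); Gamma_xxx = 0.658090, Gamma_xxy = 0.000000, Gamma_xyy = 0.548409, Gamma_yxx = 0.748834, Gamma_yxy = 0.000000, Gamma_yyy = 0.624028; k4 = (1.368043, -0.297052, -1.280035, -1.456538)
  Y <- Y + (h/6)(k1 + 2k2 + 2k3 + k4): x = 0.6433, y = 0.4784, dx/dtau = 1.3681, dy/dtau = -0.2971

Answer: x = 0.6433, y = 0.4784, dx/dtau = 1.3681, dy/dtau = -0.2971


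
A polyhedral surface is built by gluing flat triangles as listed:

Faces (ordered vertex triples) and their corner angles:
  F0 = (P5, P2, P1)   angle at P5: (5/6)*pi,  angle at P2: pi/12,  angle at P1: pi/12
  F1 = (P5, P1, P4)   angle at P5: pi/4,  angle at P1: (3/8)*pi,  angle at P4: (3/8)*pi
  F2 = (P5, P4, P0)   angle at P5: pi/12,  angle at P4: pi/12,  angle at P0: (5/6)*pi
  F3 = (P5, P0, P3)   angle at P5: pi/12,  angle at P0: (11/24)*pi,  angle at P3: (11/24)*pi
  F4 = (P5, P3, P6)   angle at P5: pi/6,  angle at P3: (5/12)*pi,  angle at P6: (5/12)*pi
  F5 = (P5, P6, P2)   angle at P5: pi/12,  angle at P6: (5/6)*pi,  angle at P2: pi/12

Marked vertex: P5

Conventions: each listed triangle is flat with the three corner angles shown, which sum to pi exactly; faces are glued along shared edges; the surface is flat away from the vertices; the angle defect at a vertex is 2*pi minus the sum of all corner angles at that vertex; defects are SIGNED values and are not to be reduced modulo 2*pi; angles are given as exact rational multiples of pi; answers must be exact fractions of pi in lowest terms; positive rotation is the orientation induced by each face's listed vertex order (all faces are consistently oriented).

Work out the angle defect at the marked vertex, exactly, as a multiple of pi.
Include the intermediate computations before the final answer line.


Sum of corner angles at P5: (3/2)*pi
defect = 2*pi - (3/2)*pi

Answer: defect(P5) = pi/2


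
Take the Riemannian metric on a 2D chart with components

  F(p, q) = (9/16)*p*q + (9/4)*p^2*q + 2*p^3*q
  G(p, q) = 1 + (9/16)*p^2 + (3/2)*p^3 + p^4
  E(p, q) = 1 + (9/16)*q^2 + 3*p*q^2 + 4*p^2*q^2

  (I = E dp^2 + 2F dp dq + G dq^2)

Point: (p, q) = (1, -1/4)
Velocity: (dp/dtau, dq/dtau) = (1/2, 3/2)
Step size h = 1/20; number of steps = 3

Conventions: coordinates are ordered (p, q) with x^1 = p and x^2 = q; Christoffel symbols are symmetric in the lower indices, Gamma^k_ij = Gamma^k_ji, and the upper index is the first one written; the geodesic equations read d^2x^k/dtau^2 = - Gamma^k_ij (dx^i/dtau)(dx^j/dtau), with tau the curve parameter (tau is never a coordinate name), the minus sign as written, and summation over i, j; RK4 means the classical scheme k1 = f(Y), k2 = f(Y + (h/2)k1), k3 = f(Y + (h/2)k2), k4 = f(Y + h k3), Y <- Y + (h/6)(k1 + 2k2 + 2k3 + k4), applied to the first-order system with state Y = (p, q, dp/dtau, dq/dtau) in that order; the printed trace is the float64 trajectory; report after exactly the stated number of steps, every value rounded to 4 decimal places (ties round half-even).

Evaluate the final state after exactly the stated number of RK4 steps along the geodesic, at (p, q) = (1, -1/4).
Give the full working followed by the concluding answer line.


f(Y) = (dp/dtau, dq/dtau, -Gamma^p_ij Y'^i Y'^j, -Gamma^q_ij Y'^i Y'^j) with the Gammas evaluated at the stage position; h = 0.050000; intermediate values shown to 6 dp
step 0: p = 1.0000, q = -0.2500, dp/dtau = 0.5000, dq/dtau = 1.5000
step 1:
  k1: at (p, q) = (1.000000, -0.250000), (dp/dtau, dq/dtau) = (0.500000, 1.500000); Gamma_ppp = 0.075797, Gamma_ppq = -0.416882, Gamma_pqq = 0.000000, Gamma_qpp = -0.192937, Gamma_qpq = 1.061154, Gamma_qqq = 0.000000; k1 = (0.500000, 1.500000, 0.606374, -1.543497)
  k2: at (p, q) = (1.012500, -0.212500), (dp/dtau, dq/dtau) = (0.515159, 1.461413); Gamma_ppp = 0.055296, Gamma_ppq = -0.361050, Gamma_pqq = 0.000000, Gamma_qpp = -0.167339, Gamma_qpq = 1.092622, Gamma_qqq = 0.000000; k2 = (0.515159, 1.461413, 0.528966, -1.600774)
  k3: at (p, q) = (1.012879, -0.213465), (dp/dtau, dq/dtau) = (0.513224, 1.459981); Gamma_ppp = 0.055727, Gamma_ppq = -0.362319, Gamma_pqq = 0.000000, Gamma_qpp = -0.167934, Gamma_qpq = 1.091852, Gamma_qqq = 0.000000; k3 = (0.513224, 1.459981, 0.528291, -1.592010)
  k4: at (p, q) = (1.025661, -0.177001), (dp/dtau, dq/dtau) = (0.526415, 1.420400); Gamma_ppp = 0.038470, Gamma_ppq = -0.304423, Gamma_pqq = 0.000000, Gamma_qpp = -0.141301, Gamma_qpq = 1.118158, Gamma_qqq = 0.000000; k4 = (0.526415, 1.420400, 0.444586, -1.632980)
  Y <- Y + (h/6)(k1 + 2k2 + 2k3 + k4): p = 1.0257, q = -0.1770, dp/dtau = 0.5264, dq/dtau = 1.4203
step 2:
  k1: at (p, q) = (1.025693, -0.176973), (dp/dtau, dq/dtau) = (0.526379, 1.420316); Gamma_ppp = 0.038457, Gamma_ppq = -0.304372, Gamma_pqq = 0.000000, Gamma_qpp = -0.141278, Gamma_qpq = 1.118175, Gamma_qqq = 0.000000; k1 = (0.526379, 1.420316, 0.444457, -1.632805)
  k2: at (p, q) = (1.038853, -0.141466), (dp/dtau, dq/dtau) = (0.537490, 1.379496); Gamma_ppp = 0.024532, Gamma_ppq = -0.245182, Gamma_pqq = 0.000000, Gamma_qpp = -0.113967, Gamma_qpq = 1.139022, Gamma_qqq = 0.000000; k2 = (0.537490, 1.379496, 0.356501, -1.656168)
  k3: at (p, q) = (1.039130, -0.142486), (dp/dtau, dq/dtau) = (0.535291, 1.378912); Gamma_ppp = 0.024864, Gamma_ppq = -0.246764, Gamma_pqq = 0.000000, Gamma_qpp = -0.114706, Gamma_qpq = 1.138420, Gamma_qqq = 0.000000; k3 = (0.535291, 1.378912, 0.357159, -1.647713)
  k4: at (p, q) = (1.052458, -0.108028), (dp/dtau, dq/dtau) = (0.544237, 1.337931); Gamma_ppp = 0.014196, Gamma_ppq = -0.187586, Gamma_pqq = 0.000000, Gamma_qpp = -0.087320, Gamma_qpq = 1.153829, Gamma_qqq = 0.000000; k4 = (0.544237, 1.337931, 0.268977, -1.654461)
  Y <- Y + (h/6)(k1 + 2k2 + 2k3 + k4): p = 1.0525, q = -0.1080, dp/dtau = 0.5442, dq/dtau = 1.3379
step 3:
  k1: at (p, q) = (1.052495, -0.108015), (dp/dtau, dq/dtau) = (0.544219, 1.337858); Gamma_ppp = 0.014192, Gamma_ppq = -0.187558, Gamma_pqq = 0.000000, Gamma_qpp = -0.087307, Gamma_qpq = 1.153829, Gamma_qqq = 0.000000; k1 = (0.544219, 1.337858, 0.268913, -1.654318)
  k2: at (p, q) = (1.066100, -0.074568), (dp/dtau, dq/dtau) = (0.550941, 1.296500); Gamma_ppp = 0.006685, Gamma_ppq = -0.129189, Gamma_pqq = 0.000000, Gamma_qpp = -0.060221, Gamma_qpq = 1.163824, Gamma_qqq = 0.000000; k2 = (0.550941, 1.296500, 0.182530, -1.644349)
  k3: at (p, q) = (1.066268, -0.075602), (dp/dtau, dq/dtau) = (0.548782, 1.296749); Gamma_ppp = 0.006868, Gamma_ppq = -0.130925, Gamma_pqq = 0.000000, Gamma_qpp = -0.061031, Gamma_qpq = 1.163480, Gamma_qqq = 0.000000; k3 = (0.548782, 1.296749, 0.184272, -1.637559)
  k4: at (p, q) = (1.079934, -0.043177), (dp/dtau, dq/dtau) = (0.553432, 1.255980); Gamma_ppp = 0.002205, Gamma_ppq = -0.074290, Gamma_pqq = 0.000000, Gamma_qpp = -0.034677, Gamma_qpq = 1.168521, Gamma_qqq = 0.000000; k4 = (0.553432, 1.255980, 0.102603, -1.613855)
  Y <- Y + (h/6)(k1 + 2k2 + 2k3 + k4): p = 1.0800, q = -0.0432, dp/dtau = 0.5534, dq/dtau = 1.2559

Answer: p = 1.0800, q = -0.0432, dp/dtau = 0.5534, dq/dtau = 1.2559


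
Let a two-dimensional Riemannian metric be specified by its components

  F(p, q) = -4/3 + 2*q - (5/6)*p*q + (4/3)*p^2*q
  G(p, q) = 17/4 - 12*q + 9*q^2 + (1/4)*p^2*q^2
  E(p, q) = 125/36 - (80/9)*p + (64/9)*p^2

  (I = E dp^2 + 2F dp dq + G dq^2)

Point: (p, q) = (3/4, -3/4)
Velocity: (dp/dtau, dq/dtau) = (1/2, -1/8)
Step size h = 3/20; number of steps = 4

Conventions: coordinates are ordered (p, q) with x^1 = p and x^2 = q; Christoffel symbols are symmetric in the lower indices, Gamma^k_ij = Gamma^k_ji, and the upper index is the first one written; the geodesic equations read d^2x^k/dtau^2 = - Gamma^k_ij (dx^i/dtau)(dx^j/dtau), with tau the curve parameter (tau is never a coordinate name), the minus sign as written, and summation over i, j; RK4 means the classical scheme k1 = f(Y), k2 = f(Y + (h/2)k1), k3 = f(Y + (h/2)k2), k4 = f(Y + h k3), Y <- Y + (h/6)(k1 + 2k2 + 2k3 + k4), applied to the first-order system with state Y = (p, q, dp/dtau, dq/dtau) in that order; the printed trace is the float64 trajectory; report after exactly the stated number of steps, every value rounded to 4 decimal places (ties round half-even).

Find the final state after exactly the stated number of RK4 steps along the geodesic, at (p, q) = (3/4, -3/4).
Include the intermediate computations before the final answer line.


f(Y) = (dp/dtau, dq/dtau, -Gamma^p_ij Y'^i Y'^j, -Gamma^q_ij Y'^i Y'^j) with the Gammas evaluated at the stage position; h = 0.150000; intermediate values shown to 6 dp
step 0: p = 0.7500, q = -0.7500, dp/dtau = 0.5000, dq/dtau = -0.1250
step 1:
  k1: at (p, q) = (0.750000, -0.750000), (dp/dtau, dq/dtau) = (0.500000, -0.125000); Gamma_ppp = 2.206736, Gamma_ppq = 0.049413, Gamma_pqq = -0.077888, Gamma_qpp = 0.303633, Gamma_qpq = 0.013599, Gamma_qqq = -0.711382; k1 = (0.500000, -0.125000, -0.544290, -0.063093)
  k2: at (p, q) = (0.787500, -0.759375), (dp/dtau, dq/dtau) = (0.459178, -0.129732); Gamma_ppp = 2.471386, Gamma_ppq = 0.044799, Gamma_pqq = -0.035836, Gamma_qpp = 0.343687, Gamma_qpq = 0.013255, Gamma_qqq = -0.700522; k2 = (0.459178, -0.129732, -0.515138, -0.059095)
  k3: at (p, q) = (0.784438, -0.759730), (dp/dtau, dq/dtau) = (0.461365, -0.129432); Gamma_ppp = 2.457367, Gamma_ppq = 0.045296, Gamma_pqq = -0.040026, Gamma_qpp = 0.341313, Gamma_qpq = 0.013305, Gamma_qqq = -0.700993; k3 = (0.461365, -0.129432, -0.516988, -0.059318)
  k4: at (p, q) = (0.819205, -0.769415), (dp/dtau, dq/dtau) = (0.422452, -0.133898); Gamma_ppp = 2.553802, Gamma_ppq = 0.040934, Gamma_pqq = -0.009348, Gamma_qpp = 0.354944, Gamma_qpq = 0.012982, Gamma_qqq = -0.691803; k4 = (0.422452, -0.133898, -0.450967, -0.049474)
  Y <- Y + (h/6)(k1 + 2k2 + 2k3 + k4): p = 0.8191, q = -0.7694, dp/dtau = 0.4235, dq/dtau = -0.1337
step 2:
  k1: at (p, q) = (0.819088, -0.769431), (dp/dtau, dq/dtau) = (0.423512, -0.133735); Gamma_ppp = 2.553677, Gamma_ppq = 0.040953, Gamma_pqq = -0.009481, Gamma_qpp = 0.354917, Gamma_qpq = 0.012984, Gamma_qqq = -0.691816; k1 = (0.423512, -0.133735, -0.453226, -0.049815)
  k2: at (p, q) = (0.850852, -0.779461), (dp/dtau, dq/dtau) = (0.389520, -0.137471); Gamma_ppp = 2.551486, Gamma_ppq = 0.037283, Gamma_pqq = 0.011215, Gamma_qpp = 0.352950, Gamma_qpq = 0.012747, Gamma_qqq = -0.684072; k2 = (0.389520, -0.137471, -0.383346, -0.039259)
  k3: at (p, q) = (0.848302, -0.779741), (dp/dtau, dq/dtau) = (0.394761, -0.136679); Gamma_ppp = 2.553957, Gamma_ppq = 0.037647, Gamma_pqq = 0.008871, Gamma_qpp = 0.353185, Gamma_qpq = 0.012782, Gamma_qqq = -0.684302; k3 = (0.394761, -0.136679, -0.394103, -0.040876)
  k4: at (p, q) = (0.878303, -0.789933), (dp/dtau, dq/dtau) = (0.364397, -0.139866); Gamma_ppp = 2.506445, Gamma_ppq = 0.034522, Gamma_pqq = 0.023732, Gamma_qpp = 0.344057, Gamma_qpq = 0.012621, Gamma_qqq = -0.677458; k4 = (0.364397, -0.139866, -0.329764, -0.031146)
  Y <- Y + (h/6)(k1 + 2k2 + 2k3 + k4): p = 0.8780, q = -0.7900, dp/dtau = 0.3651, dq/dtau = -0.1398
step 3:
  k1: at (p, q) = (0.878000, -0.789978), (dp/dtau, dq/dtau) = (0.365065, -0.139766); Gamma_ppp = 2.507095, Gamma_ppq = 0.034562, Gamma_pqq = 0.023492, Gamma_qpp = 0.344138, Gamma_qpq = 0.012625, Gamma_qqq = -0.677474; k1 = (0.365065, -0.139766, -0.331059, -0.031342)
  k2: at (p, q) = (0.905380, -0.800461), (dp/dtau, dq/dtau) = (0.340236, -0.142116); Gamma_ppp = 2.438602, Gamma_ppq = 0.032086, Gamma_pqq = 0.033171, Gamma_qpp = 0.331619, Gamma_qpq = 0.012548, Gamma_qqq = -0.671369; k2 = (0.340236, -0.142116, -0.279860, -0.023615)
  k3: at (p, q) = (0.903518, -0.800637), (dp/dtau, dq/dtau) = (0.344076, -0.141537); Gamma_ppp = 2.443789, Gamma_ppq = 0.032302, Gamma_pqq = 0.031979, Gamma_qpp = 0.332338, Gamma_qpq = 0.012565, Gamma_qqq = -0.671472; k3 = (0.344076, -0.141537, -0.286810, -0.024670)
  k4: at (p, q) = (0.929612, -0.811209), (dp/dtau, dq/dtau) = (0.322044, -0.143466); Gamma_ppp = 2.366540, Gamma_ppq = 0.030214, Gamma_pqq = 0.038908, Gamma_qpp = 0.318455, Gamma_qpq = 0.012544, Gamma_qqq = -0.665823; k4 = (0.322044, -0.143466, -0.243448, -0.018164)
  Y <- Y + (h/6)(k1 + 2k2 + 2k3 + k4): p = 0.9294, q = -0.8112, dp/dtau = 0.3224, dq/dtau = -0.1434
step 4:
  k1: at (p, q) = (0.929394, -0.811242), (dp/dtau, dq/dtau) = (0.322369, -0.143418); Gamma_ppp = 2.367220, Gamma_ppq = 0.030238, Gamma_pqq = 0.038780, Gamma_qpp = 0.318549, Gamma_qpq = 0.012546, Gamma_qqq = -0.665828; k1 = (0.322369, -0.143418, -0.244007, -0.018249)
  k2: at (p, q) = (0.953571, -0.821998), (dp/dtau, dq/dtau) = (0.304068, -0.144786); Gamma_ppp = 2.289819, Gamma_ppq = 0.028565, Gamma_pqq = 0.043200, Gamma_qpp = 0.304620, Gamma_qpq = 0.012577, Gamma_qqq = -0.660553; k2 = (0.304068, -0.144786, -0.210102, -0.013210)
  k3: at (p, q) = (0.952199, -0.822101), (dp/dtau, dq/dtau) = (0.306611, -0.144408); Gamma_ppp = 2.294306, Gamma_ppq = 0.028693, Gamma_pqq = 0.042552, Gamma_qpp = 0.305267, Gamma_qpq = 0.012585, Gamma_qqq = -0.660606; k3 = (0.306611, -0.144408, -0.214035, -0.013808)
  k4: at (p, q) = (0.975385, -0.832903), (dp/dtau, dq/dtau) = (0.290264, -0.145489); Gamma_ppp = 2.218039, Gamma_ppq = 0.027271, Gamma_pqq = 0.045612, Gamma_qpp = 0.291561, Gamma_qpq = 0.012652, Gamma_qqq = -0.655589; k4 = (0.290264, -0.145489, -0.185539, -0.009619)
  Y <- Y + (h/6)(k1 + 2k2 + 2k3 + k4): p = 0.9752, q = -0.8329, dp/dtau = 0.2904, dq/dtau = -0.1455

Answer: p = 0.9752, q = -0.8329, dp/dtau = 0.2904, dq/dtau = -0.1455
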